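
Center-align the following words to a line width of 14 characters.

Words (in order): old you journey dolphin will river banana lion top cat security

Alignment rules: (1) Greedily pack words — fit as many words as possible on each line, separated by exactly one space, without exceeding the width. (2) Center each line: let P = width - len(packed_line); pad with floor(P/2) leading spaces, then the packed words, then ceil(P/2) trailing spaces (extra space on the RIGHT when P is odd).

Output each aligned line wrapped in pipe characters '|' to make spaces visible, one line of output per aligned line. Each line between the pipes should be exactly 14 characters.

Answer: |   old you    |
|   journey    |
| dolphin will |
| river banana |
| lion top cat |
|   security   |

Derivation:
Line 1: ['old', 'you'] (min_width=7, slack=7)
Line 2: ['journey'] (min_width=7, slack=7)
Line 3: ['dolphin', 'will'] (min_width=12, slack=2)
Line 4: ['river', 'banana'] (min_width=12, slack=2)
Line 5: ['lion', 'top', 'cat'] (min_width=12, slack=2)
Line 6: ['security'] (min_width=8, slack=6)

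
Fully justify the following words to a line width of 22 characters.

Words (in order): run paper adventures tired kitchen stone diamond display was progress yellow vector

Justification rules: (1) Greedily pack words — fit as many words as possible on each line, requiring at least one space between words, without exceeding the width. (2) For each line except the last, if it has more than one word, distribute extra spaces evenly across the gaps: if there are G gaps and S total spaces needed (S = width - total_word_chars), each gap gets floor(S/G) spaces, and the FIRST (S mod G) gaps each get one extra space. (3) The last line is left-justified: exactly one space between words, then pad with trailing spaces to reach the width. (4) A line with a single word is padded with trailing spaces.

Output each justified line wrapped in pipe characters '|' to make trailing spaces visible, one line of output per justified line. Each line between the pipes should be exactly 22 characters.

Line 1: ['run', 'paper', 'adventures'] (min_width=20, slack=2)
Line 2: ['tired', 'kitchen', 'stone'] (min_width=19, slack=3)
Line 3: ['diamond', 'display', 'was'] (min_width=19, slack=3)
Line 4: ['progress', 'yellow', 'vector'] (min_width=22, slack=0)

Answer: |run  paper  adventures|
|tired   kitchen  stone|
|diamond   display  was|
|progress yellow vector|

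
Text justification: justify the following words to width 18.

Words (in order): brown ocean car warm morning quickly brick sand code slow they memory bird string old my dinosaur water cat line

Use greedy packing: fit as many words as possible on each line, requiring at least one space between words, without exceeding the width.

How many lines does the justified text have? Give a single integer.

Answer: 7

Derivation:
Line 1: ['brown', 'ocean', 'car'] (min_width=15, slack=3)
Line 2: ['warm', 'morning'] (min_width=12, slack=6)
Line 3: ['quickly', 'brick', 'sand'] (min_width=18, slack=0)
Line 4: ['code', 'slow', 'they'] (min_width=14, slack=4)
Line 5: ['memory', 'bird', 'string'] (min_width=18, slack=0)
Line 6: ['old', 'my', 'dinosaur'] (min_width=15, slack=3)
Line 7: ['water', 'cat', 'line'] (min_width=14, slack=4)
Total lines: 7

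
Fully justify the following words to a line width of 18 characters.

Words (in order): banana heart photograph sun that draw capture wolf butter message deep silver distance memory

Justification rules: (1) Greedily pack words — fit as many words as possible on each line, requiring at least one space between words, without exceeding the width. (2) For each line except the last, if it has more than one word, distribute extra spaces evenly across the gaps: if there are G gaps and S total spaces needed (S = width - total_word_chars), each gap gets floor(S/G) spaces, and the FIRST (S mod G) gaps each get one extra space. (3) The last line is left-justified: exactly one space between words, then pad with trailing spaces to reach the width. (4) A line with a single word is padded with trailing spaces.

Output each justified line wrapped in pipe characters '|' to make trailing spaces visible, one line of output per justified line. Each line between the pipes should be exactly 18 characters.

Answer: |banana       heart|
|photograph     sun|
|that  draw capture|
|wolf        butter|
|message       deep|
|silver    distance|
|memory            |

Derivation:
Line 1: ['banana', 'heart'] (min_width=12, slack=6)
Line 2: ['photograph', 'sun'] (min_width=14, slack=4)
Line 3: ['that', 'draw', 'capture'] (min_width=17, slack=1)
Line 4: ['wolf', 'butter'] (min_width=11, slack=7)
Line 5: ['message', 'deep'] (min_width=12, slack=6)
Line 6: ['silver', 'distance'] (min_width=15, slack=3)
Line 7: ['memory'] (min_width=6, slack=12)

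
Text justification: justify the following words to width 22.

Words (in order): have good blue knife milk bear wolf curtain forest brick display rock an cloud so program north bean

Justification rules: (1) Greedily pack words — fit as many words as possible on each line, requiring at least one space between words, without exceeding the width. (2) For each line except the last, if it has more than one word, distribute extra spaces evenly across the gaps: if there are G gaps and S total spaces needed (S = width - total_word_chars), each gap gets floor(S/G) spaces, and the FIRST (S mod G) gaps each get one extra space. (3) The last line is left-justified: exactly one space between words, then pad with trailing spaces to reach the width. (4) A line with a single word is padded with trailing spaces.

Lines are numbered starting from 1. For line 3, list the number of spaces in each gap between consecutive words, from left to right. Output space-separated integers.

Answer: 2 2

Derivation:
Line 1: ['have', 'good', 'blue', 'knife'] (min_width=20, slack=2)
Line 2: ['milk', 'bear', 'wolf', 'curtain'] (min_width=22, slack=0)
Line 3: ['forest', 'brick', 'display'] (min_width=20, slack=2)
Line 4: ['rock', 'an', 'cloud', 'so'] (min_width=16, slack=6)
Line 5: ['program', 'north', 'bean'] (min_width=18, slack=4)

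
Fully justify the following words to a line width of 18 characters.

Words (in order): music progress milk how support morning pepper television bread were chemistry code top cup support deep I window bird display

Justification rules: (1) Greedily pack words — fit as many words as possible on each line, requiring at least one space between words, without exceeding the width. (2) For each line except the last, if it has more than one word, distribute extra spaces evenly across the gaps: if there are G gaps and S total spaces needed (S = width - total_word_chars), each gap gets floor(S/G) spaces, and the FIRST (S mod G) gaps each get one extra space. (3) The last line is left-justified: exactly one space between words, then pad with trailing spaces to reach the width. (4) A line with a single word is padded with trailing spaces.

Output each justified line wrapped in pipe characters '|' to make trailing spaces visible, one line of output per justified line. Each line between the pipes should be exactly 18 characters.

Line 1: ['music', 'progress'] (min_width=14, slack=4)
Line 2: ['milk', 'how', 'support'] (min_width=16, slack=2)
Line 3: ['morning', 'pepper'] (min_width=14, slack=4)
Line 4: ['television', 'bread'] (min_width=16, slack=2)
Line 5: ['were', 'chemistry'] (min_width=14, slack=4)
Line 6: ['code', 'top', 'cup'] (min_width=12, slack=6)
Line 7: ['support', 'deep', 'I'] (min_width=14, slack=4)
Line 8: ['window', 'bird'] (min_width=11, slack=7)
Line 9: ['display'] (min_width=7, slack=11)

Answer: |music     progress|
|milk  how  support|
|morning     pepper|
|television   bread|
|were     chemistry|
|code    top    cup|
|support   deep   I|
|window        bird|
|display           |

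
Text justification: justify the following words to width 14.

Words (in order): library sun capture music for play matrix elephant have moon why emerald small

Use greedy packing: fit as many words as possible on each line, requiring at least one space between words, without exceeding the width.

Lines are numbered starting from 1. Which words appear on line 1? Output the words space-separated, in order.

Answer: library sun

Derivation:
Line 1: ['library', 'sun'] (min_width=11, slack=3)
Line 2: ['capture', 'music'] (min_width=13, slack=1)
Line 3: ['for', 'play'] (min_width=8, slack=6)
Line 4: ['matrix'] (min_width=6, slack=8)
Line 5: ['elephant', 'have'] (min_width=13, slack=1)
Line 6: ['moon', 'why'] (min_width=8, slack=6)
Line 7: ['emerald', 'small'] (min_width=13, slack=1)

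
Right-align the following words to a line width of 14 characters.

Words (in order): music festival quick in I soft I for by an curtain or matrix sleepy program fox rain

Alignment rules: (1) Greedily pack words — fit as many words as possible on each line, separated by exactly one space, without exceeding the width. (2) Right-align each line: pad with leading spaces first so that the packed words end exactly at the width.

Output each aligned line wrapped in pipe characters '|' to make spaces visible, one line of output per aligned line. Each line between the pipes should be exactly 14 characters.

Answer: |music festival|
|    quick in I|
| soft I for by|
| an curtain or|
| matrix sleepy|
|   program fox|
|          rain|

Derivation:
Line 1: ['music', 'festival'] (min_width=14, slack=0)
Line 2: ['quick', 'in', 'I'] (min_width=10, slack=4)
Line 3: ['soft', 'I', 'for', 'by'] (min_width=13, slack=1)
Line 4: ['an', 'curtain', 'or'] (min_width=13, slack=1)
Line 5: ['matrix', 'sleepy'] (min_width=13, slack=1)
Line 6: ['program', 'fox'] (min_width=11, slack=3)
Line 7: ['rain'] (min_width=4, slack=10)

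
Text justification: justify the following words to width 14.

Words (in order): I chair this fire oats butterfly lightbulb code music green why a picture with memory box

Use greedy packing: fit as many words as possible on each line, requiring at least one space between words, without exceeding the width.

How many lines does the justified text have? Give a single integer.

Answer: 8

Derivation:
Line 1: ['I', 'chair', 'this'] (min_width=12, slack=2)
Line 2: ['fire', 'oats'] (min_width=9, slack=5)
Line 3: ['butterfly'] (min_width=9, slack=5)
Line 4: ['lightbulb', 'code'] (min_width=14, slack=0)
Line 5: ['music', 'green'] (min_width=11, slack=3)
Line 6: ['why', 'a', 'picture'] (min_width=13, slack=1)
Line 7: ['with', 'memory'] (min_width=11, slack=3)
Line 8: ['box'] (min_width=3, slack=11)
Total lines: 8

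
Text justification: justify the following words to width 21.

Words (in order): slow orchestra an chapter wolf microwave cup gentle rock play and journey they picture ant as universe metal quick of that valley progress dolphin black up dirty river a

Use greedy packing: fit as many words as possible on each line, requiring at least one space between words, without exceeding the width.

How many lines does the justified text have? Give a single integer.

Answer: 10

Derivation:
Line 1: ['slow', 'orchestra', 'an'] (min_width=17, slack=4)
Line 2: ['chapter', 'wolf'] (min_width=12, slack=9)
Line 3: ['microwave', 'cup', 'gentle'] (min_width=20, slack=1)
Line 4: ['rock', 'play', 'and', 'journey'] (min_width=21, slack=0)
Line 5: ['they', 'picture', 'ant', 'as'] (min_width=19, slack=2)
Line 6: ['universe', 'metal', 'quick'] (min_width=20, slack=1)
Line 7: ['of', 'that', 'valley'] (min_width=14, slack=7)
Line 8: ['progress', 'dolphin'] (min_width=16, slack=5)
Line 9: ['black', 'up', 'dirty', 'river'] (min_width=20, slack=1)
Line 10: ['a'] (min_width=1, slack=20)
Total lines: 10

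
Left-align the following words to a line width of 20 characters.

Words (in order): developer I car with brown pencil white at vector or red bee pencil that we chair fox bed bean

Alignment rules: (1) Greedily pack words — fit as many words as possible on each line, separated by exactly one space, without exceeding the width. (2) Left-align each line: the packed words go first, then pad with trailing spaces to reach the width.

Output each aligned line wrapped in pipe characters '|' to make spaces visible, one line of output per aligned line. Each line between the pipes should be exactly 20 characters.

Line 1: ['developer', 'I', 'car', 'with'] (min_width=20, slack=0)
Line 2: ['brown', 'pencil', 'white'] (min_width=18, slack=2)
Line 3: ['at', 'vector', 'or', 'red', 'bee'] (min_width=20, slack=0)
Line 4: ['pencil', 'that', 'we', 'chair'] (min_width=20, slack=0)
Line 5: ['fox', 'bed', 'bean'] (min_width=12, slack=8)

Answer: |developer I car with|
|brown pencil white  |
|at vector or red bee|
|pencil that we chair|
|fox bed bean        |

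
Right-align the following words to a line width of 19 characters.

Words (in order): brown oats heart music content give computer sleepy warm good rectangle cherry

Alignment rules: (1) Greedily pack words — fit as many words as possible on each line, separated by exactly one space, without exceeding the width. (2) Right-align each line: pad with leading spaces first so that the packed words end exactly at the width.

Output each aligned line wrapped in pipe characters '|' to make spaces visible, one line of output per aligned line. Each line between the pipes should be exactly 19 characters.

Line 1: ['brown', 'oats', 'heart'] (min_width=16, slack=3)
Line 2: ['music', 'content', 'give'] (min_width=18, slack=1)
Line 3: ['computer', 'sleepy'] (min_width=15, slack=4)
Line 4: ['warm', 'good', 'rectangle'] (min_width=19, slack=0)
Line 5: ['cherry'] (min_width=6, slack=13)

Answer: |   brown oats heart|
| music content give|
|    computer sleepy|
|warm good rectangle|
|             cherry|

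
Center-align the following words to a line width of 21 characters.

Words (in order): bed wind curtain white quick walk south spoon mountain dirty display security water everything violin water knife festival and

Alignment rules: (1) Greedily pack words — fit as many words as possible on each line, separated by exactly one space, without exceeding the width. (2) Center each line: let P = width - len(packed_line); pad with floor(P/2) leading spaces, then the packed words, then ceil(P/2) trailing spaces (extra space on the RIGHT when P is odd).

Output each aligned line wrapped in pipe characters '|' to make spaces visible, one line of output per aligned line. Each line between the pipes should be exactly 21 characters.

Line 1: ['bed', 'wind', 'curtain'] (min_width=16, slack=5)
Line 2: ['white', 'quick', 'walk'] (min_width=16, slack=5)
Line 3: ['south', 'spoon', 'mountain'] (min_width=20, slack=1)
Line 4: ['dirty', 'display'] (min_width=13, slack=8)
Line 5: ['security', 'water'] (min_width=14, slack=7)
Line 6: ['everything', 'violin'] (min_width=17, slack=4)
Line 7: ['water', 'knife', 'festival'] (min_width=20, slack=1)
Line 8: ['and'] (min_width=3, slack=18)

Answer: |  bed wind curtain   |
|  white quick walk   |
|south spoon mountain |
|    dirty display    |
|   security water    |
|  everything violin  |
|water knife festival |
|         and         |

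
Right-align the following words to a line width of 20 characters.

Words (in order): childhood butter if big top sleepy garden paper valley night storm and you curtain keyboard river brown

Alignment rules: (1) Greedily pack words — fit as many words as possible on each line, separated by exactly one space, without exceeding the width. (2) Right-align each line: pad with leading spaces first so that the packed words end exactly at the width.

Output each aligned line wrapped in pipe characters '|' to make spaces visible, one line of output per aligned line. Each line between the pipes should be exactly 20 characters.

Line 1: ['childhood', 'butter', 'if'] (min_width=19, slack=1)
Line 2: ['big', 'top', 'sleepy'] (min_width=14, slack=6)
Line 3: ['garden', 'paper', 'valley'] (min_width=19, slack=1)
Line 4: ['night', 'storm', 'and', 'you'] (min_width=19, slack=1)
Line 5: ['curtain', 'keyboard'] (min_width=16, slack=4)
Line 6: ['river', 'brown'] (min_width=11, slack=9)

Answer: | childhood butter if|
|      big top sleepy|
| garden paper valley|
| night storm and you|
|    curtain keyboard|
|         river brown|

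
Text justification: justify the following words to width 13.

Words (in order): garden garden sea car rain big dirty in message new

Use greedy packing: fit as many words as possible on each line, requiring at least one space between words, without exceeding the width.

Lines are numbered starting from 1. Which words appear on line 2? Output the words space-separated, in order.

Answer: sea car rain

Derivation:
Line 1: ['garden', 'garden'] (min_width=13, slack=0)
Line 2: ['sea', 'car', 'rain'] (min_width=12, slack=1)
Line 3: ['big', 'dirty', 'in'] (min_width=12, slack=1)
Line 4: ['message', 'new'] (min_width=11, slack=2)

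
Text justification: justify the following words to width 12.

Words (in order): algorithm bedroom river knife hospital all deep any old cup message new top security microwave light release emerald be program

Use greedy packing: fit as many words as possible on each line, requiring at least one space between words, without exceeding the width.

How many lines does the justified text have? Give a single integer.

Line 1: ['algorithm'] (min_width=9, slack=3)
Line 2: ['bedroom'] (min_width=7, slack=5)
Line 3: ['river', 'knife'] (min_width=11, slack=1)
Line 4: ['hospital', 'all'] (min_width=12, slack=0)
Line 5: ['deep', 'any', 'old'] (min_width=12, slack=0)
Line 6: ['cup', 'message'] (min_width=11, slack=1)
Line 7: ['new', 'top'] (min_width=7, slack=5)
Line 8: ['security'] (min_width=8, slack=4)
Line 9: ['microwave'] (min_width=9, slack=3)
Line 10: ['light'] (min_width=5, slack=7)
Line 11: ['release'] (min_width=7, slack=5)
Line 12: ['emerald', 'be'] (min_width=10, slack=2)
Line 13: ['program'] (min_width=7, slack=5)
Total lines: 13

Answer: 13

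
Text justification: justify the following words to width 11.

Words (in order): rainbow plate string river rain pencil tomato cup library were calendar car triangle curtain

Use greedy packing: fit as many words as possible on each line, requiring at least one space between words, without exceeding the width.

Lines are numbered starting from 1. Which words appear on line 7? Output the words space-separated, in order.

Line 1: ['rainbow'] (min_width=7, slack=4)
Line 2: ['plate'] (min_width=5, slack=6)
Line 3: ['string'] (min_width=6, slack=5)
Line 4: ['river', 'rain'] (min_width=10, slack=1)
Line 5: ['pencil'] (min_width=6, slack=5)
Line 6: ['tomato', 'cup'] (min_width=10, slack=1)
Line 7: ['library'] (min_width=7, slack=4)
Line 8: ['were'] (min_width=4, slack=7)
Line 9: ['calendar'] (min_width=8, slack=3)
Line 10: ['car'] (min_width=3, slack=8)
Line 11: ['triangle'] (min_width=8, slack=3)
Line 12: ['curtain'] (min_width=7, slack=4)

Answer: library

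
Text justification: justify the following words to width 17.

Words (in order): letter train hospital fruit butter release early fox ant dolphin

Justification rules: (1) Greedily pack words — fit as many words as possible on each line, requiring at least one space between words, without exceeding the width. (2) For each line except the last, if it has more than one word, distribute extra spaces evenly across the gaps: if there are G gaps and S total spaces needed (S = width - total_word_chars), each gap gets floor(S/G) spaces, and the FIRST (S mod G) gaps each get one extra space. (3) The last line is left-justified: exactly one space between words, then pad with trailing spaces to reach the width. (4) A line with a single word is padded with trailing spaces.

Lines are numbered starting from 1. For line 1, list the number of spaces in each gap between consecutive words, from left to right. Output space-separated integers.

Line 1: ['letter', 'train'] (min_width=12, slack=5)
Line 2: ['hospital', 'fruit'] (min_width=14, slack=3)
Line 3: ['butter', 'release'] (min_width=14, slack=3)
Line 4: ['early', 'fox', 'ant'] (min_width=13, slack=4)
Line 5: ['dolphin'] (min_width=7, slack=10)

Answer: 6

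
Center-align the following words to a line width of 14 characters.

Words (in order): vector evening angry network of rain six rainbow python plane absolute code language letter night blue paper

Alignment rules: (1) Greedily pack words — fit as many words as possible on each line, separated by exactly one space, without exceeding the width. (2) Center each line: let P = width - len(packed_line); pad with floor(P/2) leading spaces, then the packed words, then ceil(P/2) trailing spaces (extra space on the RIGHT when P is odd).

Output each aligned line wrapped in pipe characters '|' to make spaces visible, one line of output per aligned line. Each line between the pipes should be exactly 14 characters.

Line 1: ['vector', 'evening'] (min_width=14, slack=0)
Line 2: ['angry', 'network'] (min_width=13, slack=1)
Line 3: ['of', 'rain', 'six'] (min_width=11, slack=3)
Line 4: ['rainbow', 'python'] (min_width=14, slack=0)
Line 5: ['plane', 'absolute'] (min_width=14, slack=0)
Line 6: ['code', 'language'] (min_width=13, slack=1)
Line 7: ['letter', 'night'] (min_width=12, slack=2)
Line 8: ['blue', 'paper'] (min_width=10, slack=4)

Answer: |vector evening|
|angry network |
| of rain six  |
|rainbow python|
|plane absolute|
|code language |
| letter night |
|  blue paper  |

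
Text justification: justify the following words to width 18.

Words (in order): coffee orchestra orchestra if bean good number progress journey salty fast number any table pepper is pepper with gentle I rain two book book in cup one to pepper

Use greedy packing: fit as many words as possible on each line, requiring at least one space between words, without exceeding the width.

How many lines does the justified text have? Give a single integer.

Line 1: ['coffee', 'orchestra'] (min_width=16, slack=2)
Line 2: ['orchestra', 'if', 'bean'] (min_width=17, slack=1)
Line 3: ['good', 'number'] (min_width=11, slack=7)
Line 4: ['progress', 'journey'] (min_width=16, slack=2)
Line 5: ['salty', 'fast', 'number'] (min_width=17, slack=1)
Line 6: ['any', 'table', 'pepper'] (min_width=16, slack=2)
Line 7: ['is', 'pepper', 'with'] (min_width=14, slack=4)
Line 8: ['gentle', 'I', 'rain', 'two'] (min_width=17, slack=1)
Line 9: ['book', 'book', 'in', 'cup'] (min_width=16, slack=2)
Line 10: ['one', 'to', 'pepper'] (min_width=13, slack=5)
Total lines: 10

Answer: 10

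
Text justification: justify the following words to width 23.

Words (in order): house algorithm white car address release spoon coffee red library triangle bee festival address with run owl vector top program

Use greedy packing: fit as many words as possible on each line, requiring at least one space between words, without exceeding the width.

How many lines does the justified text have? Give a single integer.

Answer: 7

Derivation:
Line 1: ['house', 'algorithm', 'white'] (min_width=21, slack=2)
Line 2: ['car', 'address', 'release'] (min_width=19, slack=4)
Line 3: ['spoon', 'coffee', 'red'] (min_width=16, slack=7)
Line 4: ['library', 'triangle', 'bee'] (min_width=20, slack=3)
Line 5: ['festival', 'address', 'with'] (min_width=21, slack=2)
Line 6: ['run', 'owl', 'vector', 'top'] (min_width=18, slack=5)
Line 7: ['program'] (min_width=7, slack=16)
Total lines: 7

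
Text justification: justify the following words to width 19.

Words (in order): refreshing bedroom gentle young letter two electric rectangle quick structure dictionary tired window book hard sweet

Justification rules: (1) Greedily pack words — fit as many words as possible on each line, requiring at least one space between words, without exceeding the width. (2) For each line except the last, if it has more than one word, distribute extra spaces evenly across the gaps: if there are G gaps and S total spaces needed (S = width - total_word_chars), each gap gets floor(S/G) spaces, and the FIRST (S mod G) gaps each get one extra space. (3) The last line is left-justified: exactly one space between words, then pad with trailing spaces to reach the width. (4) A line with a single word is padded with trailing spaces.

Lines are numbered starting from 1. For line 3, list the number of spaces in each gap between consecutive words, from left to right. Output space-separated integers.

Line 1: ['refreshing', 'bedroom'] (min_width=18, slack=1)
Line 2: ['gentle', 'young', 'letter'] (min_width=19, slack=0)
Line 3: ['two', 'electric'] (min_width=12, slack=7)
Line 4: ['rectangle', 'quick'] (min_width=15, slack=4)
Line 5: ['structure'] (min_width=9, slack=10)
Line 6: ['dictionary', 'tired'] (min_width=16, slack=3)
Line 7: ['window', 'book', 'hard'] (min_width=16, slack=3)
Line 8: ['sweet'] (min_width=5, slack=14)

Answer: 8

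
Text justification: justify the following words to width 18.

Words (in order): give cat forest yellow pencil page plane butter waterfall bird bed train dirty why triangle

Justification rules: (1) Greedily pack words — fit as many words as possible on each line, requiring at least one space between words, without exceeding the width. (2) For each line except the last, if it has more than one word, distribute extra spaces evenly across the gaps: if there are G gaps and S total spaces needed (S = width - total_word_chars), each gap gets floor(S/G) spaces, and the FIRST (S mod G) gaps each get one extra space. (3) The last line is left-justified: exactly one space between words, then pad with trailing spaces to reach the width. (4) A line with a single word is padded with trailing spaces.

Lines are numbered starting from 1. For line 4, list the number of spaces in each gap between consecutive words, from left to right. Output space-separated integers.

Line 1: ['give', 'cat', 'forest'] (min_width=15, slack=3)
Line 2: ['yellow', 'pencil', 'page'] (min_width=18, slack=0)
Line 3: ['plane', 'butter'] (min_width=12, slack=6)
Line 4: ['waterfall', 'bird', 'bed'] (min_width=18, slack=0)
Line 5: ['train', 'dirty', 'why'] (min_width=15, slack=3)
Line 6: ['triangle'] (min_width=8, slack=10)

Answer: 1 1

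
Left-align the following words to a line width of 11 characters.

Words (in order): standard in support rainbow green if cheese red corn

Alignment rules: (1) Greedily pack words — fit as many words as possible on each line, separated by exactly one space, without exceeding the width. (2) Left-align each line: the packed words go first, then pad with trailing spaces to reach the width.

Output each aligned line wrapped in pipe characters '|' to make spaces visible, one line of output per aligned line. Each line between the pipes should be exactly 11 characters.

Answer: |standard in|
|support    |
|rainbow    |
|green if   |
|cheese red |
|corn       |

Derivation:
Line 1: ['standard', 'in'] (min_width=11, slack=0)
Line 2: ['support'] (min_width=7, slack=4)
Line 3: ['rainbow'] (min_width=7, slack=4)
Line 4: ['green', 'if'] (min_width=8, slack=3)
Line 5: ['cheese', 'red'] (min_width=10, slack=1)
Line 6: ['corn'] (min_width=4, slack=7)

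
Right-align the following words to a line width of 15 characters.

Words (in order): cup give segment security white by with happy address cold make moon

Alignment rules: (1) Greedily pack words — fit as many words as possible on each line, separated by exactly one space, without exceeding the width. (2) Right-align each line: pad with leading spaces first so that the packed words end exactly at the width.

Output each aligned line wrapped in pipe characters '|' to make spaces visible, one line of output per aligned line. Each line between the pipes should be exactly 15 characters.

Answer: |       cup give|
|        segment|
| security white|
|  by with happy|
|   address cold|
|      make moon|

Derivation:
Line 1: ['cup', 'give'] (min_width=8, slack=7)
Line 2: ['segment'] (min_width=7, slack=8)
Line 3: ['security', 'white'] (min_width=14, slack=1)
Line 4: ['by', 'with', 'happy'] (min_width=13, slack=2)
Line 5: ['address', 'cold'] (min_width=12, slack=3)
Line 6: ['make', 'moon'] (min_width=9, slack=6)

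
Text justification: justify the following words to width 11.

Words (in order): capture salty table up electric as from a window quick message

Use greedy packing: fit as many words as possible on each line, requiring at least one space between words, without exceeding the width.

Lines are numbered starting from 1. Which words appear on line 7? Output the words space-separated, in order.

Line 1: ['capture'] (min_width=7, slack=4)
Line 2: ['salty', 'table'] (min_width=11, slack=0)
Line 3: ['up', 'electric'] (min_width=11, slack=0)
Line 4: ['as', 'from', 'a'] (min_width=9, slack=2)
Line 5: ['window'] (min_width=6, slack=5)
Line 6: ['quick'] (min_width=5, slack=6)
Line 7: ['message'] (min_width=7, slack=4)

Answer: message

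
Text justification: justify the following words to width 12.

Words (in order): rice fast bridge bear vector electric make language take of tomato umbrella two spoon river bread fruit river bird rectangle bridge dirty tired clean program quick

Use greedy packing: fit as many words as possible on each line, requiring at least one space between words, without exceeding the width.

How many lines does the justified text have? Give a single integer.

Line 1: ['rice', 'fast'] (min_width=9, slack=3)
Line 2: ['bridge', 'bear'] (min_width=11, slack=1)
Line 3: ['vector'] (min_width=6, slack=6)
Line 4: ['electric'] (min_width=8, slack=4)
Line 5: ['make'] (min_width=4, slack=8)
Line 6: ['language'] (min_width=8, slack=4)
Line 7: ['take', 'of'] (min_width=7, slack=5)
Line 8: ['tomato'] (min_width=6, slack=6)
Line 9: ['umbrella', 'two'] (min_width=12, slack=0)
Line 10: ['spoon', 'river'] (min_width=11, slack=1)
Line 11: ['bread', 'fruit'] (min_width=11, slack=1)
Line 12: ['river', 'bird'] (min_width=10, slack=2)
Line 13: ['rectangle'] (min_width=9, slack=3)
Line 14: ['bridge', 'dirty'] (min_width=12, slack=0)
Line 15: ['tired', 'clean'] (min_width=11, slack=1)
Line 16: ['program'] (min_width=7, slack=5)
Line 17: ['quick'] (min_width=5, slack=7)
Total lines: 17

Answer: 17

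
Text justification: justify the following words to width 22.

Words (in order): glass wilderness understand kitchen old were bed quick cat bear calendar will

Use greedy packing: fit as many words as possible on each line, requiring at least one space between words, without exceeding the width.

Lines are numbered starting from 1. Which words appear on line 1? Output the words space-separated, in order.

Answer: glass wilderness

Derivation:
Line 1: ['glass', 'wilderness'] (min_width=16, slack=6)
Line 2: ['understand', 'kitchen', 'old'] (min_width=22, slack=0)
Line 3: ['were', 'bed', 'quick', 'cat'] (min_width=18, slack=4)
Line 4: ['bear', 'calendar', 'will'] (min_width=18, slack=4)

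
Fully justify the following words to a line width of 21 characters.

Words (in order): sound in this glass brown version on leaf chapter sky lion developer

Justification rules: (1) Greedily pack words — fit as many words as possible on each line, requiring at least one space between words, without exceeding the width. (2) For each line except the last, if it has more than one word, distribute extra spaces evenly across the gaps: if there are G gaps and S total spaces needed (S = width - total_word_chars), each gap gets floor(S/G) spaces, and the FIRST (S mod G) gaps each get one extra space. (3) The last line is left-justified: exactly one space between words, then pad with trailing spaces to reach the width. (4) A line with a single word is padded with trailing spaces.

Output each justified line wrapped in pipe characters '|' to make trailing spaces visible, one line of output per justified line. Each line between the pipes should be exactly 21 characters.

Answer: |sound  in  this glass|
|brown version on leaf|
|chapter    sky   lion|
|developer            |

Derivation:
Line 1: ['sound', 'in', 'this', 'glass'] (min_width=19, slack=2)
Line 2: ['brown', 'version', 'on', 'leaf'] (min_width=21, slack=0)
Line 3: ['chapter', 'sky', 'lion'] (min_width=16, slack=5)
Line 4: ['developer'] (min_width=9, slack=12)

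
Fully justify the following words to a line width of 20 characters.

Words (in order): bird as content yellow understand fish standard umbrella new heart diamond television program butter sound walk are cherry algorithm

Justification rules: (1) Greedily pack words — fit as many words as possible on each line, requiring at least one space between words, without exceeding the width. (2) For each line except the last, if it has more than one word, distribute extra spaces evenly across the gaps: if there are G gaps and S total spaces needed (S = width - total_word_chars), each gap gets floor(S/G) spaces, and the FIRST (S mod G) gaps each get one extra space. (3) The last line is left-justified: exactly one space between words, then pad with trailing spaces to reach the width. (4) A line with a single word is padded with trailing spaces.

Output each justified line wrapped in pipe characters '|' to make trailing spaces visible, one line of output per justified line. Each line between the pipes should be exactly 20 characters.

Answer: |bird    as   content|
|yellow    understand|
|fish        standard|
|umbrella  new  heart|
|diamond   television|
|program butter sound|
|walk    are   cherry|
|algorithm           |

Derivation:
Line 1: ['bird', 'as', 'content'] (min_width=15, slack=5)
Line 2: ['yellow', 'understand'] (min_width=17, slack=3)
Line 3: ['fish', 'standard'] (min_width=13, slack=7)
Line 4: ['umbrella', 'new', 'heart'] (min_width=18, slack=2)
Line 5: ['diamond', 'television'] (min_width=18, slack=2)
Line 6: ['program', 'butter', 'sound'] (min_width=20, slack=0)
Line 7: ['walk', 'are', 'cherry'] (min_width=15, slack=5)
Line 8: ['algorithm'] (min_width=9, slack=11)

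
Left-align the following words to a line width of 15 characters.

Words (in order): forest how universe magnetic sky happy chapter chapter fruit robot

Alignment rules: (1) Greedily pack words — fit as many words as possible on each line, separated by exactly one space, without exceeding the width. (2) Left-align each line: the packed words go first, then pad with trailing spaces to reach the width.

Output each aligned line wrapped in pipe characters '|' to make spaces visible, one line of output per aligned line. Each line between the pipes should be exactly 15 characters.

Line 1: ['forest', 'how'] (min_width=10, slack=5)
Line 2: ['universe'] (min_width=8, slack=7)
Line 3: ['magnetic', 'sky'] (min_width=12, slack=3)
Line 4: ['happy', 'chapter'] (min_width=13, slack=2)
Line 5: ['chapter', 'fruit'] (min_width=13, slack=2)
Line 6: ['robot'] (min_width=5, slack=10)

Answer: |forest how     |
|universe       |
|magnetic sky   |
|happy chapter  |
|chapter fruit  |
|robot          |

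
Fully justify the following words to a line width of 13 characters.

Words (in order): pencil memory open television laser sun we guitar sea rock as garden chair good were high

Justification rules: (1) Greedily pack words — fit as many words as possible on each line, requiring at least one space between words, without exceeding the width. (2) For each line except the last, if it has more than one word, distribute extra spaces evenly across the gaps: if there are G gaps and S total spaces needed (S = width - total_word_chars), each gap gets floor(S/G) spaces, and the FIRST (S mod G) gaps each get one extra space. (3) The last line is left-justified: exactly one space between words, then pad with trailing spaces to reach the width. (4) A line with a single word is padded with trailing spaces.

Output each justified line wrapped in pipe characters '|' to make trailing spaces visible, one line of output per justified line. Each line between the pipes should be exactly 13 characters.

Line 1: ['pencil', 'memory'] (min_width=13, slack=0)
Line 2: ['open'] (min_width=4, slack=9)
Line 3: ['television'] (min_width=10, slack=3)
Line 4: ['laser', 'sun', 'we'] (min_width=12, slack=1)
Line 5: ['guitar', 'sea'] (min_width=10, slack=3)
Line 6: ['rock', 'as'] (min_width=7, slack=6)
Line 7: ['garden', 'chair'] (min_width=12, slack=1)
Line 8: ['good', 'were'] (min_width=9, slack=4)
Line 9: ['high'] (min_width=4, slack=9)

Answer: |pencil memory|
|open         |
|television   |
|laser  sun we|
|guitar    sea|
|rock       as|
|garden  chair|
|good     were|
|high         |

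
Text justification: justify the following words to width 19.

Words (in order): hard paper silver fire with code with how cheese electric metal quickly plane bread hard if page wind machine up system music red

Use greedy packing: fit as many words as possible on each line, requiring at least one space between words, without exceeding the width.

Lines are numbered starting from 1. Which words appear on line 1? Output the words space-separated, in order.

Line 1: ['hard', 'paper', 'silver'] (min_width=17, slack=2)
Line 2: ['fire', 'with', 'code', 'with'] (min_width=19, slack=0)
Line 3: ['how', 'cheese', 'electric'] (min_width=19, slack=0)
Line 4: ['metal', 'quickly', 'plane'] (min_width=19, slack=0)
Line 5: ['bread', 'hard', 'if', 'page'] (min_width=18, slack=1)
Line 6: ['wind', 'machine', 'up'] (min_width=15, slack=4)
Line 7: ['system', 'music', 'red'] (min_width=16, slack=3)

Answer: hard paper silver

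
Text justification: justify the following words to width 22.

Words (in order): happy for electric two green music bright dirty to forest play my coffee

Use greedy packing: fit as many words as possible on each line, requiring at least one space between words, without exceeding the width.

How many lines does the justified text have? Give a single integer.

Answer: 4

Derivation:
Line 1: ['happy', 'for', 'electric', 'two'] (min_width=22, slack=0)
Line 2: ['green', 'music', 'bright'] (min_width=18, slack=4)
Line 3: ['dirty', 'to', 'forest', 'play'] (min_width=20, slack=2)
Line 4: ['my', 'coffee'] (min_width=9, slack=13)
Total lines: 4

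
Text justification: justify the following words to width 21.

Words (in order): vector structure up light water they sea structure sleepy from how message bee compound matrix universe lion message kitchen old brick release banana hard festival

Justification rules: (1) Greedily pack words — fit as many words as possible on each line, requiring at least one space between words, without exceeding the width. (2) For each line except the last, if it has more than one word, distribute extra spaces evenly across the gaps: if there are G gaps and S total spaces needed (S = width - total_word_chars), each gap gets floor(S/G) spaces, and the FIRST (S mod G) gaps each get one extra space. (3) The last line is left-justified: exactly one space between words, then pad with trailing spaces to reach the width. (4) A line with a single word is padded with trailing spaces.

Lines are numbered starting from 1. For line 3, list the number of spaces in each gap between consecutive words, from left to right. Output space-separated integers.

Answer: 1 1

Derivation:
Line 1: ['vector', 'structure', 'up'] (min_width=19, slack=2)
Line 2: ['light', 'water', 'they', 'sea'] (min_width=20, slack=1)
Line 3: ['structure', 'sleepy', 'from'] (min_width=21, slack=0)
Line 4: ['how', 'message', 'bee'] (min_width=15, slack=6)
Line 5: ['compound', 'matrix'] (min_width=15, slack=6)
Line 6: ['universe', 'lion', 'message'] (min_width=21, slack=0)
Line 7: ['kitchen', 'old', 'brick'] (min_width=17, slack=4)
Line 8: ['release', 'banana', 'hard'] (min_width=19, slack=2)
Line 9: ['festival'] (min_width=8, slack=13)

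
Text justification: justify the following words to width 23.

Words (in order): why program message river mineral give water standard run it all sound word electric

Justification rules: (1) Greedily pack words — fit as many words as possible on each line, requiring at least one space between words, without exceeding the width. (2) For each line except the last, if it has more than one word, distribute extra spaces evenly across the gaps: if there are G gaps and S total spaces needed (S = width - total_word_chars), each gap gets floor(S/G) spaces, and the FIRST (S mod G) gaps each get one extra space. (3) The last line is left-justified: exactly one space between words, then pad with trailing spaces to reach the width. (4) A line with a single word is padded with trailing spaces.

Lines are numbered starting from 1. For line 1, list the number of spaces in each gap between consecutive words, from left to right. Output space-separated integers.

Answer: 3 3

Derivation:
Line 1: ['why', 'program', 'message'] (min_width=19, slack=4)
Line 2: ['river', 'mineral', 'give'] (min_width=18, slack=5)
Line 3: ['water', 'standard', 'run', 'it'] (min_width=21, slack=2)
Line 4: ['all', 'sound', 'word', 'electric'] (min_width=23, slack=0)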